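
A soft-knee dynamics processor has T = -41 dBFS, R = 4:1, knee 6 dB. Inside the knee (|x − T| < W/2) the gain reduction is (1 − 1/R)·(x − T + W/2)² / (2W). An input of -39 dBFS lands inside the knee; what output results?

x − T + W/2 = -39 − (-41) + 3 = 5.
GR = (1 − 1/4) × 5² / 12 = 0.75 × 25 / 12 = 1.5625 dB.
Output = -39 − 1.5625 = -40.5625 dBFS.

-40.5625 dBFS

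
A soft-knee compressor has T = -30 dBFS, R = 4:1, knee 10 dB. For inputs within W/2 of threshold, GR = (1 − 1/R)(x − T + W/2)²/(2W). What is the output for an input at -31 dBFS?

x − T + W/2 = -31 − (-30) + 5 = 4.
GR = (1 − 1/4) × 4² / 20 = 0.75 × 16 / 20 = 0.6 dB.
Output = -31 − 0.6 = -31.6 dBFS.

-31.6 dBFS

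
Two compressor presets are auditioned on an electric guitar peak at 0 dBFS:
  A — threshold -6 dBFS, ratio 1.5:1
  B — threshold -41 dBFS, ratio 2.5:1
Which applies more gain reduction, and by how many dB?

B, by 22.6 dB

A: GR = 6 − 6/1.5 = 2 dB.
B: GR = 41 − 41/2.5 = 24.6 dB.
B applies 22.6 dB more gain reduction.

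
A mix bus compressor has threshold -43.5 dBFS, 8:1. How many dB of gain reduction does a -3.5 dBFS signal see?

35 dB

Overshoot = -3.5 − (-43.5) = 40 dB.
At 8:1, output sits 40/8 = 5 dB above threshold.
GR = overshoot in − overshoot out = 40 − 5 = 35 dB.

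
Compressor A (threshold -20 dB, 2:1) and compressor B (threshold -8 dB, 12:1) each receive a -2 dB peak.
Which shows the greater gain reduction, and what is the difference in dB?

A, by 3.5 dB

A: 18 dB over, compressed to 9 dB over, so 9 dB of GR.
B: 6 dB over, compressed to 0.5 dB over, so 5.5 dB of GR.
A reduces 3.5 dB more.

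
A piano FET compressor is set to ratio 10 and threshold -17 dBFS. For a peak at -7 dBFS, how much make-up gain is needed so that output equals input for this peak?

The peak compresses to -17 + 10/10 = -16 dBFS.
To reach -7 dBFS requires -7 − (-16) = 9 dB of make-up.

9 dB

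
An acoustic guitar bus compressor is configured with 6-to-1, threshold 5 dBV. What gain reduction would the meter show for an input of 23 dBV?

Overshoot = 23 − 5 = 18 dB.
After 6:1 compression the overshoot becomes 18/6 = 3 dB.
So the signal is attenuated by 18 − 3 = 15 dB.

15 dB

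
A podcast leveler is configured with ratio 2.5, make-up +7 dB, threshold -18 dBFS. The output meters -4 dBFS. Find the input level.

-0.5 dBFS

Remove make-up: -4 − 7 = -11 dBFS.
That's 7 dB above the -18 dBFS threshold.
Undo the ratio: input overshoot = 7 × 2.5 = 17.5 dB, giving input = -0.5 dBFS.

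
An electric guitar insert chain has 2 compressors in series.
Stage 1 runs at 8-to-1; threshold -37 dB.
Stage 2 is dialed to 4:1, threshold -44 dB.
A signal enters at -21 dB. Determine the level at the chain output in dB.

Stage 1: 16 dB above -37 dB, reduced 8:1 to 2 dB above → -35 dB.
Stage 2: overshoot 9 dB → 9/4 = 2.25 dB → -41.75 dB.

-41.75 dB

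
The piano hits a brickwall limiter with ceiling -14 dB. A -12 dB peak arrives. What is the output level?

The limiter clamps the peak to its -14 dB ceiling.

-14 dB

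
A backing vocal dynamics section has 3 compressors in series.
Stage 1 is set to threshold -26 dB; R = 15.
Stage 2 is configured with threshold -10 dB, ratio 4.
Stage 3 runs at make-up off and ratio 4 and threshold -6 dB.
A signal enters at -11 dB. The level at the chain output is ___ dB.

Stage 1: 15 dB above -26 dB, reduced 15:1 to 1 dB above → -25 dB.
Stage 2: below threshold (-25 ≤ -10); passes unchanged; output -25 dB.
Stage 3: below threshold (-25 ≤ -6); passes unchanged; output -25 dB.

-25 dB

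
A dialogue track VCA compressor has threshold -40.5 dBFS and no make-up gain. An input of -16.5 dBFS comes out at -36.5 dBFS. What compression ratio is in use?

6:1

Input overshoot = -16.5 − (-40.5) = 24 dB; output overshoot = -36.5 − (-40.5) = 4 dB.
Ratio = 24 / 4 = 6.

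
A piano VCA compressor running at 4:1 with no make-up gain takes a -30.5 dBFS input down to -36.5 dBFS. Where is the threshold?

Gain reduction = -30.5 − (-36.5) = 6 dB; output overshoot = GR / (R − 1) = 6 / 3 = 2 dB.
Threshold = output − output overshoot = -36.5 − 2 = -38.5 dBFS.

-38.5 dBFS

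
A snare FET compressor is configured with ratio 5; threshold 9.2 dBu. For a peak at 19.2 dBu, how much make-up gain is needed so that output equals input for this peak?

The peak compresses to 9.2 + 10/5 = 11.2 dBu.
To reach 19.2 dBu requires 19.2 − 11.2 = 8 dB of make-up.

8 dB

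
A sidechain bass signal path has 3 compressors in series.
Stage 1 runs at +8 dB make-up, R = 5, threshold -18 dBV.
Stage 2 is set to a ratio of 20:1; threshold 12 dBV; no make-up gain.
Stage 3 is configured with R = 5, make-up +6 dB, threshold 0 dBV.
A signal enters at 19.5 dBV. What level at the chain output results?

3.5 dBV

Stage 1: overshoot 37.5 dB → 37.5/5 = 7.5 dB → -10.5 dBV; +8 dB make-up → -2.5 dBV.
Stage 2: -2.5 dBV is at or below the 12 dBV threshold — no compression; output -2.5 dBV.
Stage 3: below threshold (-2.5 ≤ 0); passes unchanged; make-up brings it to 3.5 dBV.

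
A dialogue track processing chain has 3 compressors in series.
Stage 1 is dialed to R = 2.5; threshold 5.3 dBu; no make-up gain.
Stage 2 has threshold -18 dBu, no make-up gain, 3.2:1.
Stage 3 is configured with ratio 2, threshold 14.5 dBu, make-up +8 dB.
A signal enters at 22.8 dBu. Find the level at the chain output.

-0.53125 dBu

Stage 1: 17.5 dB above 5.3 dBu, reduced 2.5:1 to 7 dB above → 12.3 dBu.
Stage 2: overshoot 30.3 dB → 30.3/3.2 = 9.46875 dB → -8.53125 dBu.
Stage 3: -8.53125 dBu is at or below the 14.5 dBu threshold — no compression; make-up brings it to -0.53125 dBu.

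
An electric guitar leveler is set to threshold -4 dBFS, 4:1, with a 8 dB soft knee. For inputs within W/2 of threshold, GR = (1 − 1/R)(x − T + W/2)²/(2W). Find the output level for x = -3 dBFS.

-4.171875 dBFS

x − T + W/2 = -3 − (-4) + 4 = 5.
GR = (1 − 1/4) × 5² / 16 = 0.75 × 25 / 16 = 1.171875 dB.
Output = -3 − 1.171875 = -4.171875 dBFS.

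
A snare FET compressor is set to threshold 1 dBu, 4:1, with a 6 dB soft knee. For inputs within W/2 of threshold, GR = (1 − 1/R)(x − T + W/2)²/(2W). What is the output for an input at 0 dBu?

x − T + W/2 = 0 − 1 + 3 = 2.
GR = (1 − 1/4) × 2² / 12 = 0.75 × 4 / 12 = 0.25 dB.
Output = 0 − 0.25 = -0.25 dBu.

-0.25 dBu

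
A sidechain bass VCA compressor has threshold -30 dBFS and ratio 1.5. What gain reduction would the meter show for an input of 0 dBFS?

Overshoot = 0 − (-30) = 30 dB.
After 1.5:1 compression the overshoot becomes 30/1.5 = 20 dB.
Gain reduction = 30 − 20 = 10 dB.

10 dB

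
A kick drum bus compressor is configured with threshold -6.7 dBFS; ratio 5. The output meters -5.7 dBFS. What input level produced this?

-1.7 dBFS

Post-compression overshoot = -5.7 − (-6.7) = 1 dB.
Input overshoot = R × output overshoot = 5 dB → input = -6.7 + 5 = -1.7 dBFS.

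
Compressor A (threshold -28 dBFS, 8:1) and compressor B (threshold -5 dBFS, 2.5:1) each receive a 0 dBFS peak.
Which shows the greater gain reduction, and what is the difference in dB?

A, by 21.5 dB

A: 28 dB over, compressed to 3.5 dB over, so 24.5 dB of GR.
B: 5 dB over, compressed to 2 dB over, so 3 dB of GR.
A applies 21.5 dB more gain reduction.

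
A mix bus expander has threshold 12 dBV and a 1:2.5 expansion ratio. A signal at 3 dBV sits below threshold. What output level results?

-10.5 dBV

The input is 9 dB below the 12 dBV threshold.
A 1:2.5 expander multiplies undershoot by 2.5: 9 × 2.5 = 22.5 dB below threshold.
Output = 12 − 22.5 = -10.5 dBV.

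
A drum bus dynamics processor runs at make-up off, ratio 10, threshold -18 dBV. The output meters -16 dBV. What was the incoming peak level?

Post-compression overshoot = -16 − (-18) = 2 dB.
Before 10:1 compression the overshoot was 2 × 10 = 20 dB, so input = -18 + 20 = 2 dBV.

2 dBV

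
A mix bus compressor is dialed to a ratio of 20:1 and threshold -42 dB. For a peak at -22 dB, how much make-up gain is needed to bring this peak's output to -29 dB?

Without make-up, output = threshold + overshoot/20 = -42 + 1 = -41 dB.
Gap to target: 12 dB.

12 dB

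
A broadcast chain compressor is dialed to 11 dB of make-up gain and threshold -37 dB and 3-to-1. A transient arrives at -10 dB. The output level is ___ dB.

-17 dB

The input is 27 dB above the -37 dB threshold.
3:1 compression reduces that to 27/3 = 9 dB over.
So the level is -37 + 9 = -28 dB; make-up adds 11 dB, giving -17 dB.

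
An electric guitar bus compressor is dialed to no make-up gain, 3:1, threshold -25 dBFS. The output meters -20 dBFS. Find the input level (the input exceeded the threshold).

Post-compression overshoot = -20 − (-25) = 5 dB.
Before 3:1 compression the overshoot was 5 × 3 = 15 dB, so input = -25 + 15 = -10 dBFS.

-10 dBFS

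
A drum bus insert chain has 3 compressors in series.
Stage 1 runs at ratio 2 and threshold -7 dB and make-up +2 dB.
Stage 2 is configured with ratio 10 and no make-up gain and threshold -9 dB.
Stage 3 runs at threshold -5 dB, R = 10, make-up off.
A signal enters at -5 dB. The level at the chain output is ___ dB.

-8.5 dB

Stage 1: -5 dB is 2 dB over -7 dB; at 2:1 that becomes 1 dB over, giving -6 dB; +2 dB make-up → -4 dB.
Stage 2: 5 dB above -9 dB, reduced 10:1 to 0.5 dB above → -8.5 dB.
Stage 3: -8.5 dB is at or below the -5 dB threshold — no compression; output -8.5 dB.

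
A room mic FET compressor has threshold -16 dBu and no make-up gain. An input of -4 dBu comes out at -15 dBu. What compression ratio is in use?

12:1

Input overshoot = -4 − (-16) = 12 dB; output overshoot = -15 − (-16) = 1 dB.
Ratio = 12 / 1 = 12.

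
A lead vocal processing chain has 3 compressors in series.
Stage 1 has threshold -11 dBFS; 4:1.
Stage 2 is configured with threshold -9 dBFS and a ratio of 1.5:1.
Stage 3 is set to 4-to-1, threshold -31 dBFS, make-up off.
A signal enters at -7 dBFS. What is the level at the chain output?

Stage 1: 4 dB above -11 dBFS, reduced 4:1 to 1 dB above → -10 dBFS.
Stage 2: -10 dBFS is at or below the -9 dBFS threshold — no compression; output -10 dBFS.
Stage 3: 21 dB above -31 dBFS, reduced 4:1 to 5.25 dB above → -25.75 dBFS.

-25.75 dBFS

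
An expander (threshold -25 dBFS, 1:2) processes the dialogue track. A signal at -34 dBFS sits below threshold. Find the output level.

Undershoot = (-25) − (-34) = 9 dB.
At 1:2, that expands to 18 dB under threshold.
Output = -25 − 18 = -43 dBFS.

-43 dBFS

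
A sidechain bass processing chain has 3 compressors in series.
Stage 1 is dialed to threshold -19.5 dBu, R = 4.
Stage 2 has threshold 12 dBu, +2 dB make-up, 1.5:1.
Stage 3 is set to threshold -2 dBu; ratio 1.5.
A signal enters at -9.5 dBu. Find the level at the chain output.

-15 dBu

Stage 1: overshoot 10 dB → 10/4 = 2.5 dB → -17 dBu.
Stage 2: -17 dBu is at or below the 12 dBu threshold — no compression; make-up brings it to -15 dBu.
Stage 3: below threshold (-15 ≤ -2); passes unchanged; output -15 dBu.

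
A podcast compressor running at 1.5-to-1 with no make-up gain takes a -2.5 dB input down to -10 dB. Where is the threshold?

-25 dB

Gain reduction = -2.5 − (-10) = 7.5 dB; output overshoot = GR / (R − 1) = 7.5 / 0.5 = 15 dB.
Threshold = output − output overshoot = -10 − 15 = -25 dB.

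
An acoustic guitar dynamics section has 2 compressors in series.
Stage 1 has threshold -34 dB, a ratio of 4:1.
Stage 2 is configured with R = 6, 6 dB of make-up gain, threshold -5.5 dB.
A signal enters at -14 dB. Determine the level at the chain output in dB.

-23 dB

Stage 1: overshoot 20 dB → 20/4 = 5 dB → -29 dB.
Stage 2: below threshold (-29 ≤ -5.5); passes unchanged; make-up brings it to -23 dB.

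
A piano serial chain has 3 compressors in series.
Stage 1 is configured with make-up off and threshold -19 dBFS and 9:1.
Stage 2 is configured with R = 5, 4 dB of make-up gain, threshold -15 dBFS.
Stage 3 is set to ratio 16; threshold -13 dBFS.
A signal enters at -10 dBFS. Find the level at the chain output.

Stage 1: overshoot 9 dB → 9/9 = 1 dB → -18 dBFS.
Stage 2: below threshold (-18 ≤ -15); passes unchanged; make-up brings it to -14 dBFS.
Stage 3: -14 dBFS ≤ -13 dBFS, so stage 3 doesn't engage; output -14 dBFS.

-14 dBFS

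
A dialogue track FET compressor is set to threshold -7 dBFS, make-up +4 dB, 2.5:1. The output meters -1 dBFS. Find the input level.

Before make-up, the level was -1 − 4 = -5 dBFS.
That's 2 dB above the -7 dBFS threshold.
Input overshoot = R × output overshoot = 5 dB → input = -7 + 5 = -2 dBFS.

-2 dBFS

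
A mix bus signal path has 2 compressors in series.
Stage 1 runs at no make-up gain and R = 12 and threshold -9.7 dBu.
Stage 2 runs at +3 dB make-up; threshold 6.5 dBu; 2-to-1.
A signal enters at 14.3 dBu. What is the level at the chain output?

-4.7 dBu

Stage 1: 24 dB above -9.7 dBu, reduced 12:1 to 2 dB above → -7.7 dBu.
Stage 2: below threshold (-7.7 ≤ 6.5); passes unchanged; make-up brings it to -4.7 dBu.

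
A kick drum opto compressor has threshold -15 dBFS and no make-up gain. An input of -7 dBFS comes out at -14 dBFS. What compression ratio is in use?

Input overshoot = -7 − (-15) = 8 dB; output overshoot = -14 − (-15) = 1 dB.
Ratio = 8 / 1 = 8.

8:1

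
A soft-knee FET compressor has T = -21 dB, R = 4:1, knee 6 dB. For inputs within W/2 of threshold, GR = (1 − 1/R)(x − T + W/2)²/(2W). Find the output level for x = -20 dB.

x − T + W/2 = -20 − (-21) + 3 = 4.
GR = (1 − 1/4) × 4² / 12 = 0.75 × 16 / 12 = 1 dB.
Output = -20 − 1 = -21 dB.

-21 dB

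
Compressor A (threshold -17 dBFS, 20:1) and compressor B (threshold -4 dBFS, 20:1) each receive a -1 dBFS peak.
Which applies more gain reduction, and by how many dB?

A, by 12.35 dB

A: overshoot 16 dB → output overshoot 0.8 dB → GR 15.2 dB.
B: overshoot 3 dB → output overshoot 0.15 dB → GR 2.85 dB.
A reduces 12.35 dB more.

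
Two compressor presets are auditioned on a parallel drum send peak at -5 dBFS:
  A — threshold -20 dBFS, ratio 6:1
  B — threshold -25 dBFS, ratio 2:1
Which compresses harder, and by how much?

A, by 2.5 dB

A: GR = 15 − 15/6 = 12.5 dB.
B: GR = 20 − 20/2 = 10 dB.
A reduces 2.5 dB more.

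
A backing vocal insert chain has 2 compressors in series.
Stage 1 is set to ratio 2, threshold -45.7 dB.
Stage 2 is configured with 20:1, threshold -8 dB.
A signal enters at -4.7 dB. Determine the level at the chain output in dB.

-25.2 dB

Stage 1: -4.7 dB is 41 dB over -45.7 dB; at 2:1 that becomes 20.5 dB over, giving -25.2 dB.
Stage 2: -25.2 dB ≤ -8 dB, so stage 2 doesn't engage; output -25.2 dB.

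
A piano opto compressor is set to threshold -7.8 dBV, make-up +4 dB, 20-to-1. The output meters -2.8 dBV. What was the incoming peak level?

12.2 dBV

Stripping the +4 dB make-up gives -6.8 dBV at the gain stage.
That's 1 dB above the -7.8 dBV threshold.
Input overshoot = R × output overshoot = 20 dB → input = -7.8 + 20 = 12.2 dBV.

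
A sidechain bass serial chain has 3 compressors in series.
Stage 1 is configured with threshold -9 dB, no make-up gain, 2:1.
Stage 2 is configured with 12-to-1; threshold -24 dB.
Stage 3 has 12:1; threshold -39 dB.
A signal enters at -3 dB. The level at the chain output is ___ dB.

Stage 1: 6 dB above -9 dB, reduced 2:1 to 3 dB above → -6 dB.
Stage 2: overshoot 18 dB → 18/12 = 1.5 dB → -22.5 dB.
Stage 3: -22.5 dB is 16.5 dB over -39 dB; at 12:1 that becomes 1.375 dB over, giving -37.625 dB.

-37.625 dB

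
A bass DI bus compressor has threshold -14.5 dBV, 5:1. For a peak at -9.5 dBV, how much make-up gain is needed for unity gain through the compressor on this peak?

4 dB

Overshoot 5 dB → 5/5 = 1 dB after compression, so the compressed level is -14.5 + 1 = -13.5 dBV.
Make-up = target − compressed = -9.5 − (-13.5) = 4 dB.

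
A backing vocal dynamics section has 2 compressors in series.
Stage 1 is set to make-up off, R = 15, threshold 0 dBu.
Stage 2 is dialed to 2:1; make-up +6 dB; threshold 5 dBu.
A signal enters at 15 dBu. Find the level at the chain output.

Stage 1: overshoot 15 dB → 15/15 = 1 dB → 1 dBu.
Stage 2: below threshold (1 ≤ 5); passes unchanged; make-up brings it to 7 dBu.

7 dBu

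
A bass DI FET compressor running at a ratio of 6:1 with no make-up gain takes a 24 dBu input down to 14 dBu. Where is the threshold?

12 dBu

Gain reduction = 24 − 14 = 10 dB; output overshoot = GR / (R − 1) = 10 / 5 = 2 dB.
Threshold = output − output overshoot = 14 − 2 = 12 dBu.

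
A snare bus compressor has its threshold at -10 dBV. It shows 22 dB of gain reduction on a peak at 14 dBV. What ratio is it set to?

Input overshoot = 14 − (-10) = 24 dB.
Output overshoot = 24 − 22 = 2 dB.
Ratio = input overshoot / output overshoot = 24 / 2 = 12.

12:1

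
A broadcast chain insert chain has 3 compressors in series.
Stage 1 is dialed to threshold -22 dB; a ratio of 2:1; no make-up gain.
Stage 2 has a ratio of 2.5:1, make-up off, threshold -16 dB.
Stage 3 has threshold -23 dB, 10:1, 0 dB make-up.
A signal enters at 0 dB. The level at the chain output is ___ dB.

Stage 1: 22 dB above -22 dB, reduced 2:1 to 11 dB above → -11 dB.
Stage 2: -11 dB is 5 dB over -16 dB; at 2.5:1 that becomes 2 dB over, giving -14 dB.
Stage 3: overshoot 9 dB → 9/10 = 0.9 dB → -22.1 dB.

-22.1 dB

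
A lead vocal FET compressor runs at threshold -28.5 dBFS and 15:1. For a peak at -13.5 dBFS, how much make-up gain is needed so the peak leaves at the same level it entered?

14 dB

Overshoot 15 dB → 15/15 = 1 dB after compression, so the compressed level is -28.5 + 1 = -27.5 dBFS.
Make-up = target − compressed = -13.5 − (-27.5) = 14 dB.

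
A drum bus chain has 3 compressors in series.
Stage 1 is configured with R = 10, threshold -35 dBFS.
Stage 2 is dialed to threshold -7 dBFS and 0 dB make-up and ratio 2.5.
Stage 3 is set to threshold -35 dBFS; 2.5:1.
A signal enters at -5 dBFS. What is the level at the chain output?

Stage 1: -5 dBFS is 30 dB over -35 dBFS; at 10:1 that becomes 3 dB over, giving -32 dBFS.
Stage 2: -32 dBFS is at or below the -7 dBFS threshold — no compression; output -32 dBFS.
Stage 3: overshoot 3 dB → 3/2.5 = 1.2 dB → -33.8 dBFS.

-33.8 dBFS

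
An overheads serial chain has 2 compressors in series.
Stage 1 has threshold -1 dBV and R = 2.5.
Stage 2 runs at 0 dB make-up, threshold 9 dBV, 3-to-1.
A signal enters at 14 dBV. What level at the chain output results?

Stage 1: overshoot 15 dB → 15/2.5 = 6 dB → 5 dBV.
Stage 2: below threshold (5 ≤ 9); passes unchanged; output 5 dBV.

5 dBV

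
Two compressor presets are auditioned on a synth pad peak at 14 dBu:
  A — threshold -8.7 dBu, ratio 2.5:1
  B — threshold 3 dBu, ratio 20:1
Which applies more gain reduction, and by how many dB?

A: 22.7 dB over, compressed to 9.08 dB over, so 13.62 dB of GR.
B: 11 dB over, compressed to 0.55 dB over, so 10.45 dB of GR.
A applies 3.17 dB more gain reduction.

A, by 3.17 dB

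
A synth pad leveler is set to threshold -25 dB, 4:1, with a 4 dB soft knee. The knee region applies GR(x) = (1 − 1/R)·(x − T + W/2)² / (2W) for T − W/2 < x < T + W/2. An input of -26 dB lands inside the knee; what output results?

x − T + W/2 = -26 − (-25) + 2 = 1.
GR = (1 − 1/4) × 1² / 8 = 0.75 × 1 / 8 = 0.09375 dB.
Output = -26 − 0.09375 = -26.09375 dB.

-26.09375 dB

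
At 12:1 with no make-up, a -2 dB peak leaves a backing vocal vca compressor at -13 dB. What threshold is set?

-14 dB

Gain reduction = -2 − (-13) = 11 dB; output overshoot = GR / (R − 1) = 11 / 11 = 1 dB.
Threshold = output − output overshoot = -13 − 1 = -14 dB.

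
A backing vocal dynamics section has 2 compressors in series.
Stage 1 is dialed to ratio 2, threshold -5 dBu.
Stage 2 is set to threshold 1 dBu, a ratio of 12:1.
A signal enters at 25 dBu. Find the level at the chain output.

1.75 dBu

Stage 1: 30 dB above -5 dBu, reduced 2:1 to 15 dB above → 10 dBu.
Stage 2: overshoot 9 dB → 9/12 = 0.75 dB → 1.75 dBu.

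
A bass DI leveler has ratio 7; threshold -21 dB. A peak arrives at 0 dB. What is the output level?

-18 dB

The input is 21 dB above the -21 dB threshold.
The 21 dB excess becomes 3 dB after 7:1 reduction.
So the level is -21 + 3 = -18 dB.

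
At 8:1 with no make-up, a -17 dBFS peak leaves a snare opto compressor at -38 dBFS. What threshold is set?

Input is 24 dB above T (since output overshoot × R = input overshoot: (-38 − T)·8 = -17 − T gives T = -41 dBFS).
Check: -41 + (-17 − (-41))/8 = -41 + 3 = -38 dBFS. ✓

-41 dBFS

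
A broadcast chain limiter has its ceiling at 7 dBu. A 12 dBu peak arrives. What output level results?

A brickwall limiter is an ∞:1 compressor: any input above the ceiling is clamped to 7 dBu.

7 dBu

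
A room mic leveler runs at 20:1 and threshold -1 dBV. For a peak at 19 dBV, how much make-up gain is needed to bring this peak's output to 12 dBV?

12 dB

Overshoot 20 dB → 20/20 = 1 dB after compression, so the compressed level is -1 + 1 = 0 dBV.
Make-up = target − compressed = 12 − 0 = 12 dB.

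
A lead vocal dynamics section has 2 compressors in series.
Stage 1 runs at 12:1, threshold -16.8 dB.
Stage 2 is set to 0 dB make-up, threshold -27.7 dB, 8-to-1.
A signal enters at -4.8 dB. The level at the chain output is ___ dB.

Stage 1: -4.8 dB is 12 dB over -16.8 dB; at 12:1 that becomes 1 dB over, giving -15.8 dB.
Stage 2: overshoot 11.9 dB → 11.9/8 = 1.4875 dB → -26.2125 dB.

-26.2125 dB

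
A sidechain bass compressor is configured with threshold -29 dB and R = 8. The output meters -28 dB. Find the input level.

Post-compression overshoot = -28 − (-29) = 1 dB.
Input overshoot = R × output overshoot = 8 dB → input = -29 + 8 = -21 dB.

-21 dB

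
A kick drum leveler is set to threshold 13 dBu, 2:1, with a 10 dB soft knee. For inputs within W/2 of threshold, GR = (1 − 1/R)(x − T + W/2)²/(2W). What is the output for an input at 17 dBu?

x − T + W/2 = 17 − 13 + 5 = 9.
GR = (1 − 1/2) × 9² / 20 = 0.5 × 81 / 20 = 2.025 dB.
Output = 17 − 2.025 = 14.975 dBu.

14.975 dBu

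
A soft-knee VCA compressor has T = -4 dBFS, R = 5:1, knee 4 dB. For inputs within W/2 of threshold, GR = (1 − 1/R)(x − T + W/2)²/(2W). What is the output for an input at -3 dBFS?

-3.9 dBFS

x − T + W/2 = -3 − (-4) + 2 = 3.
GR = (1 − 1/5) × 3² / 8 = 0.8 × 9 / 8 = 0.9 dB.
Output = -3 − 0.9 = -3.9 dBFS.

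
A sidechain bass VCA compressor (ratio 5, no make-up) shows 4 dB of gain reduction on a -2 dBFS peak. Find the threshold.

Input is 5 dB above T (since output overshoot × R = input overshoot: (-6 − T)·5 = -2 − T gives T = -7 dBFS).
Check: -7 + (-2 − (-7))/5 = -7 + 1 = -6 dBFS. ✓

-7 dBFS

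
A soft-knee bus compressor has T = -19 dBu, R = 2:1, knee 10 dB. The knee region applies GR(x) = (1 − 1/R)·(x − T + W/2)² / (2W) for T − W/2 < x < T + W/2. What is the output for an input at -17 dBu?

-18.225 dBu

x − T + W/2 = -17 − (-19) + 5 = 7.
GR = (1 − 1/2) × 7² / 20 = 0.5 × 49 / 20 = 1.225 dB.
Output = -17 − 1.225 = -18.225 dBu.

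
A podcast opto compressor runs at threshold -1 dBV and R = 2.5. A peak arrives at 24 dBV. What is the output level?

Overshoot: 24 − (-1) = 25 dB.
The 25 dB excess becomes 10 dB after 2.5:1 reduction.
That puts the output at 9 dBV.

9 dBV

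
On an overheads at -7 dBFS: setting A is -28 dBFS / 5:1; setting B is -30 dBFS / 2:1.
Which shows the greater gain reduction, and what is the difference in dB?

A, by 5.3 dB

A: overshoot 21 dB → output overshoot 4.2 dB → GR 16.8 dB.
B: overshoot 23 dB → output overshoot 11.5 dB → GR 11.5 dB.
A reduces 5.3 dB more.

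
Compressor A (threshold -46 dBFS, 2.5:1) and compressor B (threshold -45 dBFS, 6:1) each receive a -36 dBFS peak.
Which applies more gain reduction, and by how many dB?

A: GR = 10 − 10/2.5 = 6 dB.
B: GR = 9 − 9/6 = 7.5 dB.
B applies 1.5 dB more gain reduction.

B, by 1.5 dB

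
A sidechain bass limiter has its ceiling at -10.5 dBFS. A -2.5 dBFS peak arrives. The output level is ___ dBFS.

-10.5 dBFS

A brickwall limiter is an ∞:1 compressor: any input above the ceiling is clamped to -10.5 dBFS.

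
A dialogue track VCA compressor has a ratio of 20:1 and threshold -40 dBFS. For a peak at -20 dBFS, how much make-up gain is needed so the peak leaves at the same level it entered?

19 dB

Without make-up, output = threshold + overshoot/20 = -40 + 1 = -39 dBFS.
Gap to target: 19 dB.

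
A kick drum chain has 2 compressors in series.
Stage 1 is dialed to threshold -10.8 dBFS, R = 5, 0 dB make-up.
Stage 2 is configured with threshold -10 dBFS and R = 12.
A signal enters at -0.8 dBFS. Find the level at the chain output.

Stage 1: -0.8 dBFS is 10 dB over -10.8 dBFS; at 5:1 that becomes 2 dB over, giving -8.8 dBFS.
Stage 2: -8.8 dBFS is 1.2 dB over -10 dBFS; at 12:1 that becomes 0.1 dB over, giving -9.9 dBFS.

-9.9 dBFS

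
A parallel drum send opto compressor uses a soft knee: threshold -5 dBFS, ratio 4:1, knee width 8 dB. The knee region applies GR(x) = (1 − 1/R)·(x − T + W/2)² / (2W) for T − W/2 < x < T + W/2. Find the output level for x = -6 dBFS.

-6.421875 dBFS

x − T + W/2 = -6 − (-5) + 4 = 3.
GR = (1 − 1/4) × 3² / 16 = 0.75 × 9 / 16 = 0.421875 dB.
Output = -6 − 0.421875 = -6.421875 dBFS.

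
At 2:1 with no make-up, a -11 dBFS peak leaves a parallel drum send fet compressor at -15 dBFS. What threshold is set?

Gain reduction = -11 − (-15) = 4 dB; output overshoot = GR / (R − 1) = 4 / 1 = 4 dB.
Threshold = output − output overshoot = -15 − 4 = -19 dBFS.

-19 dBFS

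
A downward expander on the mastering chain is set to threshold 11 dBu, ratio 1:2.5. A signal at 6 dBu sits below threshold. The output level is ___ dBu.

-1.5 dBu

Undershoot = 11 − 6 = 5 dB.
At 1:2.5, that expands to 12.5 dB under threshold.
Output = 11 − 12.5 = -1.5 dBu.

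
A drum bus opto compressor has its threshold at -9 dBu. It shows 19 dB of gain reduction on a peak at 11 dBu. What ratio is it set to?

Input overshoot = 11 − (-9) = 20 dB.
Output overshoot = 20 − 19 = 1 dB.
Ratio = input overshoot / output overshoot = 20 / 1 = 20.

20:1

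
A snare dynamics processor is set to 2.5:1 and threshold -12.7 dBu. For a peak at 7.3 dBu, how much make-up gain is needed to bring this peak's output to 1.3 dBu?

6 dB

The peak compresses to -12.7 + 20/2.5 = -4.7 dBu.
To reach 1.3 dBu requires 1.3 − (-4.7) = 6 dB of make-up.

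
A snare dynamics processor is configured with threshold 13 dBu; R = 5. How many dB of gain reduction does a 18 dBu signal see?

18 dBu exceeds the threshold by 5 dB.
At 5:1, output sits 5/5 = 1 dB above threshold.
GR = overshoot in − overshoot out = 5 − 1 = 4 dB.

4 dB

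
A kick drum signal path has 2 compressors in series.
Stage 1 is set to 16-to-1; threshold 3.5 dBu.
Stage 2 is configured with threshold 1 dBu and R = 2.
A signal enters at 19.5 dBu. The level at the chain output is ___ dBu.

2.75 dBu

Stage 1: 16 dB above 3.5 dBu, reduced 16:1 to 1 dB above → 4.5 dBu.
Stage 2: 3.5 dB above 1 dBu, reduced 2:1 to 1.75 dB above → 2.75 dBu.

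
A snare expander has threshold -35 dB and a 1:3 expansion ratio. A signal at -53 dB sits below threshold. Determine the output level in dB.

Below threshold, a 1:3 expander applies gain = (3−1)×(T − x) of attenuation.
(3−1) × 18 = 36 dB, so output = -53 − 36 = -89 dB.

-89 dB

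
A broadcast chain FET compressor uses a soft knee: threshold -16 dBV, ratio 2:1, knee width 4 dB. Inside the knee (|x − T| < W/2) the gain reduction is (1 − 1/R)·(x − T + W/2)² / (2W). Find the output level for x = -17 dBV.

x − T + W/2 = -17 − (-16) + 2 = 1.
GR = (1 − 1/2) × 1² / 8 = 0.5 × 1 / 8 = 0.0625 dB.
Output = -17 − 0.0625 = -17.0625 dBV.

-17.0625 dBV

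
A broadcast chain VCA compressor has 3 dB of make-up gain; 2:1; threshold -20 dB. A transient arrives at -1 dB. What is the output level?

-7.5 dB

The input is 19 dB above the -20 dB threshold.
The 19 dB excess becomes 9.5 dB after 2:1 reduction.
So the level is -20 + 9.5 = -10.5 dB; make-up adds 3 dB, giving -7.5 dB.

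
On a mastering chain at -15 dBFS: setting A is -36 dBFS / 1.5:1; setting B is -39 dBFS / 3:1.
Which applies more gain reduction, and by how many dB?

A: 21 dB over, compressed to 14 dB over, so 7 dB of GR.
B: 24 dB over, compressed to 8 dB over, so 16 dB of GR.
B reduces 9 dB more.

B, by 9 dB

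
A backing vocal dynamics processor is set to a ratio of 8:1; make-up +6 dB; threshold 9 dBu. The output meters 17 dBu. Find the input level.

Stripping the +6 dB make-up gives 11 dBu at the gain stage.
The compressed level sits 11 − 9 = 2 dB over threshold.
Undo the ratio: input overshoot = 2 × 8 = 16 dB, giving input = 25 dBu.

25 dBu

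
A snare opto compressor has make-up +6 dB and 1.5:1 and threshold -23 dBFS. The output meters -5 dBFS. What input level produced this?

Stripping the +6 dB make-up gives -11 dBFS at the gain stage.
The compressed level sits -11 − (-23) = 12 dB over threshold.
Undo the ratio: input overshoot = 12 × 1.5 = 18 dB, giving input = -5 dBFS.

-5 dBFS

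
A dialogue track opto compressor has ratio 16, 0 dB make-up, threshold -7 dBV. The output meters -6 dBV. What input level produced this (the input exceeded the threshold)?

9 dBV

Post-compression overshoot = -6 − (-7) = 1 dB.
Undo the ratio: input overshoot = 1 × 16 = 16 dB, giving input = 9 dBV.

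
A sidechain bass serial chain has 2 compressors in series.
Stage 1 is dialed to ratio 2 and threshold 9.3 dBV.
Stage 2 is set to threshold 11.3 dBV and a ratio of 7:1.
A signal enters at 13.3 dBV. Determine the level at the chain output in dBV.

11.3 dBV

Stage 1: 13.3 dBV is 4 dB over 9.3 dBV; at 2:1 that becomes 2 dB over, giving 11.3 dBV.
Stage 2: 11.3 dBV is at or below the 11.3 dBV threshold — no compression; output 11.3 dBV.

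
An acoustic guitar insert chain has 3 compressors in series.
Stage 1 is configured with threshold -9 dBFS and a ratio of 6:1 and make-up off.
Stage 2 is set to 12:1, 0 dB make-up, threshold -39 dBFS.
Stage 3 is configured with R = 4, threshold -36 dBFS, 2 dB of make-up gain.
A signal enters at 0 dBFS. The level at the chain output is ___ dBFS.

Stage 1: 0 dBFS is 9 dB over -9 dBFS; at 6:1 that becomes 1.5 dB over, giving -7.5 dBFS.
Stage 2: -7.5 dBFS is 31.5 dB over -39 dBFS; at 12:1 that becomes 2.625 dB over, giving -36.375 dBFS.
Stage 3: -36.375 dBFS ≤ -36 dBFS, so stage 3 doesn't engage; make-up brings it to -34.375 dBFS.

-34.375 dBFS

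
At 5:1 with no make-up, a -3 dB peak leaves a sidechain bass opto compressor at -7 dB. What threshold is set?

-8 dB

Gain reduction = -3 − (-7) = 4 dB; output overshoot = GR / (R − 1) = 4 / 4 = 1 dB.
Threshold = output − output overshoot = -7 − 1 = -8 dB.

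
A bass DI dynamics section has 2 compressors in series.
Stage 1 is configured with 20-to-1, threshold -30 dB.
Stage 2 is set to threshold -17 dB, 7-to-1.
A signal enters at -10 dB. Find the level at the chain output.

-29 dB

Stage 1: overshoot 20 dB → 20/20 = 1 dB → -29 dB.
Stage 2: -29 dB is at or below the -17 dB threshold — no compression; output -29 dB.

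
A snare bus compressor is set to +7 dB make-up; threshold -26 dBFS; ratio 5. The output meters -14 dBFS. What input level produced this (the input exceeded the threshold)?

Stripping the +7 dB make-up gives -21 dBFS at the gain stage.
That's 5 dB above the -26 dBFS threshold.
Undo the ratio: input overshoot = 5 × 5 = 25 dB, giving input = -1 dBFS.

-1 dBFS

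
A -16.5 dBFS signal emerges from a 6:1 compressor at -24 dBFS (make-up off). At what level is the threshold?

-25.5 dBFS

Let T be the threshold. Output overshoot = (input overshoot)/R, so -24 − T = (-16.5 − T)/6.
6·(-24 − T) = -16.5 − T → 5·T = -144 − (-16.5) = -127.5.
T = -127.5/5 = -25.5 dBFS.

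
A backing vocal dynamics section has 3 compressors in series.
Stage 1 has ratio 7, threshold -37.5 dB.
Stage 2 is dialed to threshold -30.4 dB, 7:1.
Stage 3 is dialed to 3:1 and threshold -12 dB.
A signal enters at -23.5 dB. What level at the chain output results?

Stage 1: 14 dB above -37.5 dB, reduced 7:1 to 2 dB above → -35.5 dB.
Stage 2: below threshold (-35.5 ≤ -30.4); passes unchanged; output -35.5 dB.
Stage 3: below threshold (-35.5 ≤ -12); passes unchanged; output -35.5 dB.

-35.5 dB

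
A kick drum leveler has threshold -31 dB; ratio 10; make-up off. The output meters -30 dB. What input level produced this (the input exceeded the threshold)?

-21 dB

Post-compression overshoot = -30 − (-31) = 1 dB.
Before 10:1 compression the overshoot was 1 × 10 = 10 dB, so input = -31 + 10 = -21 dB.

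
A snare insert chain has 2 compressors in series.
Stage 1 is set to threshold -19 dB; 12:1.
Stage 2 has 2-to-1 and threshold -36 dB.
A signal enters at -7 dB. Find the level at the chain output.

-27 dB

Stage 1: 12 dB above -19 dB, reduced 12:1 to 1 dB above → -18 dB.
Stage 2: -18 dB is 18 dB over -36 dB; at 2:1 that becomes 9 dB over, giving -27 dB.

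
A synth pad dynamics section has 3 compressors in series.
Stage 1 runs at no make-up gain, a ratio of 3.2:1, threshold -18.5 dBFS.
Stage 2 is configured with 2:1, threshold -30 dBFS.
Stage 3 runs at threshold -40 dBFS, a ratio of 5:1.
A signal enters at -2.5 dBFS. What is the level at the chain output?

Stage 1: -2.5 dBFS is 16 dB over -18.5 dBFS; at 3.2:1 that becomes 5 dB over, giving -13.5 dBFS.
Stage 2: 16.5 dB above -30 dBFS, reduced 2:1 to 8.25 dB above → -21.75 dBFS.
Stage 3: 18.25 dB above -40 dBFS, reduced 5:1 to 3.65 dB above → -36.35 dBFS.

-36.35 dBFS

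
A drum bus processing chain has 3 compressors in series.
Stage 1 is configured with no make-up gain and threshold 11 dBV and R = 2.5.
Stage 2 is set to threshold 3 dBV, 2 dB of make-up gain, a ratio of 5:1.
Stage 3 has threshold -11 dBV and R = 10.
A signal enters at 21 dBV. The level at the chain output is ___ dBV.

Stage 1: overshoot 10 dB → 10/2.5 = 4 dB → 15 dBV.
Stage 2: 15 dBV is 12 dB over 3 dBV; at 5:1 that becomes 2.4 dB over, giving 5.4 dBV; +2 dB make-up → 7.4 dBV.
Stage 3: 18.4 dB above -11 dBV, reduced 10:1 to 1.84 dB above → -9.16 dBV.

-9.16 dBV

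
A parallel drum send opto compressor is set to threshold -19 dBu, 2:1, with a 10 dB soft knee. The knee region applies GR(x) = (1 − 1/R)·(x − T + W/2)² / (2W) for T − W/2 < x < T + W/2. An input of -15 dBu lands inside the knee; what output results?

-17.025 dBu

x − T + W/2 = -15 − (-19) + 5 = 9.
GR = (1 − 1/2) × 9² / 20 = 0.5 × 81 / 20 = 2.025 dB.
Output = -15 − 2.025 = -17.025 dBu.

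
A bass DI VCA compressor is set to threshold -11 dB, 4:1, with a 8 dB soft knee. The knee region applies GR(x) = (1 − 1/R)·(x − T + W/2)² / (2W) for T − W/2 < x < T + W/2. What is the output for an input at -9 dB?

x − T + W/2 = -9 − (-11) + 4 = 6.
GR = (1 − 1/4) × 6² / 16 = 0.75 × 36 / 16 = 1.6875 dB.
Output = -9 − 1.6875 = -10.6875 dB.

-10.6875 dB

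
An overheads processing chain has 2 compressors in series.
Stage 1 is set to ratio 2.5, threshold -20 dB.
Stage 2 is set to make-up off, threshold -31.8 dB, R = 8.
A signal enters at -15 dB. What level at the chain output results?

Stage 1: overshoot 5 dB → 5/2.5 = 2 dB → -18 dB.
Stage 2: overshoot 13.8 dB → 13.8/8 = 1.725 dB → -30.075 dB.

-30.075 dB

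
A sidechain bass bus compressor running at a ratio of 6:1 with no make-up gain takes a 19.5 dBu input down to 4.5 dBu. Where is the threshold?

1.5 dBu

Input is 18 dB above T (since output overshoot × R = input overshoot: (4.5 − T)·6 = 19.5 − T gives T = 1.5 dBu).
Check: 1.5 + (19.5 − 1.5)/6 = 1.5 + 3 = 4.5 dBu. ✓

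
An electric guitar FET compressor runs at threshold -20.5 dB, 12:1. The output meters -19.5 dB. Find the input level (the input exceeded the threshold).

The compressed level sits -19.5 − (-20.5) = 1 dB over threshold.
Undo the ratio: input overshoot = 1 × 12 = 12 dB, giving input = -8.5 dB.

-8.5 dB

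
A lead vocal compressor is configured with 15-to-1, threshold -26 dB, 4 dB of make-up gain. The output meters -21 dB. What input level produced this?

Remove make-up: -21 − 4 = -25 dB.
That's 1 dB above the -26 dB threshold.
Input overshoot = R × output overshoot = 15 dB → input = -26 + 15 = -11 dB.

-11 dB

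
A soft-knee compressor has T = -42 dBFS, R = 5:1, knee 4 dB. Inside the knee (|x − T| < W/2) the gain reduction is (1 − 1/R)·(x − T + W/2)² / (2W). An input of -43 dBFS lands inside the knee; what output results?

x − T + W/2 = -43 − (-42) + 2 = 1.
GR = (1 − 1/5) × 1² / 8 = 0.8 × 1 / 8 = 0.1 dB.
Output = -43 − 0.1 = -43.1 dBFS.

-43.1 dBFS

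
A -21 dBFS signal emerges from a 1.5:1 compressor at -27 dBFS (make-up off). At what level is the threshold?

-39 dBFS

Let T be the threshold. Output overshoot = (input overshoot)/R, so -27 − T = (-21 − T)/1.5.
1.5·(-27 − T) = -21 − T → 0.5·T = -40.5 − (-21) = -19.5.
T = -19.5/0.5 = -39 dBFS.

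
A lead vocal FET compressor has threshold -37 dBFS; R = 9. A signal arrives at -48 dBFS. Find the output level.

-48 dBFS

-48 dBFS is 11 dB below the -37 dBFS threshold, so no gain reduction is applied.
Output = input = -48 dBFS.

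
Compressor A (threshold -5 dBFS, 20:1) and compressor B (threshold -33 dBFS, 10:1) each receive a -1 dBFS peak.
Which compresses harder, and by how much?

B, by 25 dB

A: 4 dB over, compressed to 0.2 dB over, so 3.8 dB of GR.
B: 32 dB over, compressed to 3.2 dB over, so 28.8 dB of GR.
B reduces 25 dB more.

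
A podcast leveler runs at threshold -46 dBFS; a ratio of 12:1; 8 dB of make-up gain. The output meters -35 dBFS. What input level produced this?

-10 dBFS

Stripping the +8 dB make-up gives -43 dBFS at the gain stage.
Post-compression overshoot = -43 − (-46) = 3 dB.
Before 12:1 compression the overshoot was 3 × 12 = 36 dB, so input = -46 + 36 = -10 dBFS.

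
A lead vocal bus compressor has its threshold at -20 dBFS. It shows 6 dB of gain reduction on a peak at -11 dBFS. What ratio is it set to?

Input overshoot = -11 − (-20) = 9 dB.
Output overshoot = 9 − 6 = 3 dB.
Ratio = input overshoot / output overshoot = 9 / 3 = 3.

3:1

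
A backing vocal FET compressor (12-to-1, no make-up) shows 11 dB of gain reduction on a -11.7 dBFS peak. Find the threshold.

-23.7 dBFS

Gain reduction = -11.7 − (-22.7) = 11 dB; output overshoot = GR / (R − 1) = 11 / 11 = 1 dB.
Threshold = output − output overshoot = -22.7 − 1 = -23.7 dBFS.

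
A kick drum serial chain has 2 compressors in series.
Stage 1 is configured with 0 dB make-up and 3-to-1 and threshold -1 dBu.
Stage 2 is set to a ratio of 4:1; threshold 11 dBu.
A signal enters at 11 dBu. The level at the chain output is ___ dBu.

3 dBu

Stage 1: 11 dBu is 12 dB over -1 dBu; at 3:1 that becomes 4 dB over, giving 3 dBu.
Stage 2: 3 dBu ≤ 11 dBu, so stage 2 doesn't engage; output 3 dBu.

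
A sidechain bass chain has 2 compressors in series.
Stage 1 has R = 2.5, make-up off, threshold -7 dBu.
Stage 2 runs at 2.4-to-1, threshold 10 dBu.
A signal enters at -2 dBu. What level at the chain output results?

-5 dBu

Stage 1: 5 dB above -7 dBu, reduced 2.5:1 to 2 dB above → -5 dBu.
Stage 2: below threshold (-5 ≤ 10); passes unchanged; output -5 dBu.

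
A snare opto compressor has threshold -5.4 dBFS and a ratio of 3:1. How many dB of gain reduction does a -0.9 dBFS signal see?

Overshoot = -0.9 − (-5.4) = 4.5 dB.
After 3:1 compression the overshoot becomes 4.5/3 = 1.5 dB.
So the signal is attenuated by 4.5 − 1.5 = 3 dB.

3 dB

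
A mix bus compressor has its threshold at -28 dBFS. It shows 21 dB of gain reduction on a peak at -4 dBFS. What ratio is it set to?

Input overshoot = -4 − (-28) = 24 dB.
Output overshoot = 24 − 21 = 3 dB.
Ratio = input overshoot / output overshoot = 24 / 3 = 8.

8:1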